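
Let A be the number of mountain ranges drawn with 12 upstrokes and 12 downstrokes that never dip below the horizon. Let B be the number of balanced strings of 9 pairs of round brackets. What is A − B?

203150

A Dyck path with 12 up-steps and 12 down-steps has semilength 12, so there are C_12 of them. So A = C_12 = 208012.
Balanced strings of n pairs of brackets are counted by C_n; here n = 9. So B = C_9 = 4862.
A − B = 208012 − 4862 = 203150.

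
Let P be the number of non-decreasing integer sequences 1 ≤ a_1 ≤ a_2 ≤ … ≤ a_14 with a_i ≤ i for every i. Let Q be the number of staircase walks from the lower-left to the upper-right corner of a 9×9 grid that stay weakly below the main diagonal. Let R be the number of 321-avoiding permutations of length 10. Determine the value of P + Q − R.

Weakly increasing sequences with a_i ≤ i biject with Dyck paths of semilength 14, so there are C_14. So P = C_14 = 2674440.
Sub-diagonal monotone paths from (0,0) to (9,9) biject with Dyck paths of semilength 9, giving C_9. So Q = C_9 = 4862.
Permutations of [n] avoiding any single length-3 pattern are counted by C_n; here n = 10. So R = C_10 = 16796.
P + Q − R = 2674440 + 4862 − 16796 = 2662506.

2662506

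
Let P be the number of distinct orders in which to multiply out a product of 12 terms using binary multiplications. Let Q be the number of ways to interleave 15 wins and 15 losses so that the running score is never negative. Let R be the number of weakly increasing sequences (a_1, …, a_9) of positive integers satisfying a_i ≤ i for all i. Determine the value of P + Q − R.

Ways to associate a product of 12 factors correspond to binary trees on 12 leaves, so the count is C_11. So P = C_11 = 58786.
Ballot sequences with n votes each where one side never trails are Dyck words, counted by C_n; here n = 15. So Q = C_15 = 9694845.
Weakly increasing sequences with a_i ≤ i biject with Dyck paths of semilength 9, so there are C_9. So R = C_9 = 4862.
P + Q − R = 58786 + 9694845 − 4862 = 9748769.

9748769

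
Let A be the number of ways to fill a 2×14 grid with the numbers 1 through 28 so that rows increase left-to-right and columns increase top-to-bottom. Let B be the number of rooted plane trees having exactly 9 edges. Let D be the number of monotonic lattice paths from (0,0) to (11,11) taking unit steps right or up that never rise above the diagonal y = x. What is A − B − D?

Standard Young tableaux of shape 2×n are counted by C_n; here n = 14. So A = C_14 = 2674440.
A rooted plane tree with 9 edges has 10 nodes, and the count is C_9. So B = C_9 = 4862.
Monotone paths in an n×n grid that stay weakly below the diagonal are counted by C_n; here n = 11. So D = C_11 = 58786.
A − B − D = 2674440 − 4862 − 58786 = 2610792.

2610792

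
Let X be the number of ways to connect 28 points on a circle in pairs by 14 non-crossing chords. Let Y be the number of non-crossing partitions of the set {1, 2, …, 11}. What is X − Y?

Pairing 28 circle points by 14 non-crossing chords gives C_14 matchings. So X = C_14 = 2674440.
The non-crossing partitions of [11] form a lattice of size C_11. So Y = C_11 = 58786.
X − Y = 2674440 − 58786 = 2615654.

2615654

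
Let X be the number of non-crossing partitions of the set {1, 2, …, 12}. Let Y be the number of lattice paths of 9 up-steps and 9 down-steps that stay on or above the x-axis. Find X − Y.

Non-crossing partitions of an n-element set are counted by C_n; here n = 12. So X = C_12 = 208012.
Dyck paths of semilength n (length 2n) are counted by C_n; here n = 9. So Y = C_9 = 4862.
X − Y = 208012 − 4862 = 203150.

203150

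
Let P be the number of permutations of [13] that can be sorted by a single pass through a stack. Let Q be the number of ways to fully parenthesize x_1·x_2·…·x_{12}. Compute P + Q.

801686

Stack-sortable permutations are exactly the 231-avoiding ones, counted by C_n; here n = 13. So P = C_13 = 742900.
Bracketing 12 factors into binary products is counted by C_{12−1} = C_11. So Q = C_11 = 58786.
P + Q = 742900 + 58786 = 801686.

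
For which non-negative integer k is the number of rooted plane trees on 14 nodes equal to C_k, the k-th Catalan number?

13

Rooted ordered (plane) trees on m nodes have m−1 edges and are counted by C_{m−1}; m = 14 gives C_13.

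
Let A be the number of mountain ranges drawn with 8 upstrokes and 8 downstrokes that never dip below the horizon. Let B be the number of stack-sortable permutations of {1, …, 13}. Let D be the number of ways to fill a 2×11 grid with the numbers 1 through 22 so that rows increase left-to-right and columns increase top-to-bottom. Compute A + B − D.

685544

Dyck paths of semilength n (length 2n) are counted by C_n; here n = 8. So A = C_8 = 1430.
By Knuth's characterisation, the stack-sortable permutations of length 13 are the 231-avoiders, numbering C_13. So B = C_13 = 742900.
By the hook-length formula (or a Dyck-path bijection), SYT of shape 2×11 number C_11. So D = C_11 = 58786.
A + B − D = 1430 + 742900 − 58786 = 685544.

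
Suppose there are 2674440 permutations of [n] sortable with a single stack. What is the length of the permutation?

14

Stack-sortable permutations of [n] are counted by C_n. The Catalan number equal to 2674440 is C_14.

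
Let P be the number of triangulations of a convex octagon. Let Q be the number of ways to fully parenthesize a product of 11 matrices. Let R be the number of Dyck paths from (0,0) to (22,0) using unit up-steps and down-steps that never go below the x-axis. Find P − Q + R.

42122

A convex 8-gon is triangulated into 6 triangles, and the number of such triangulations is the Catalan number C_{8−2} = C_6. So P = C_6 = 132.
Bracketing 11 factors into binary products is counted by C_{11−1} = C_10. So Q = C_10 = 16796.
A Dyck path with 11 up-steps and 11 down-steps has semilength 11, so there are C_11 of them. So R = C_11 = 58786.
P − Q + R = 132 − 16796 + 58786 = 42122.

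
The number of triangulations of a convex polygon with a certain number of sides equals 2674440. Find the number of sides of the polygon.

Triangulations of a convex m-gon are counted by C_{m−2}. The Catalan number equal to 2674440 is C_14.
So m − 2 = 14, giving m = 16 sides.

16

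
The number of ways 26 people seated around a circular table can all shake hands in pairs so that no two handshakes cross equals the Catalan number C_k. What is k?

With 26 = 2·13 people, non-crossing handshake pairings are non-crossing perfect matchings on a circle, counted by C_13.

13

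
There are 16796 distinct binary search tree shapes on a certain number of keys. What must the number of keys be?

Binary search tree shapes on n keys are counted by C_n. The Catalan number equal to 16796 is C_10.

10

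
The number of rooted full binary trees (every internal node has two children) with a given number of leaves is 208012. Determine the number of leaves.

Full binary trees with L leaves are counted by C_{L−1}; 208012 = C_12.
So the index is 12, and the number of leaves is 12 + 1 = 13.

13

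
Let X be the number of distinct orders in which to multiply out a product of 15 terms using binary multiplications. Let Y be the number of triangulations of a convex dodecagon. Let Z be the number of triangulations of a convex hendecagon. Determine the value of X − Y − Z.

2652782

Parenthesizations of m factors correspond to full binary trees with m leaves, counted by C_{m−1}; m = 15 gives C_14. So X = C_14 = 2674440.
Triangulations of a convex m-gon are counted by C_{m−2}; with m = 12 this is C_10. So Y = C_10 = 16796.
Triangulations of a convex m-gon are counted by C_{m−2}; with m = 11 this is C_9. So Z = C_9 = 4862.
X − Y − Z = 2674440 − 16796 − 4862 = 2652782.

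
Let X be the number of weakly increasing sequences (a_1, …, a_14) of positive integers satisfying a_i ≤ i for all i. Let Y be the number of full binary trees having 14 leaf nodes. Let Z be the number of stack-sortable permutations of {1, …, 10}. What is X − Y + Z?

Weakly increasing sequences with a_i ≤ i biject with Dyck paths of semilength 14, so there are C_14. So X = C_14 = 2674440.
A full binary tree with L leaves has L−1 internal nodes and is counted by C_{L−1}; L = 14 gives C_13. So Y = C_13 = 742900.
By Knuth's characterisation, the stack-sortable permutations of length 10 are the 231-avoiders, numbering C_10. So Z = C_10 = 16796.
X − Y + Z = 2674440 − 742900 + 16796 = 1948336.

1948336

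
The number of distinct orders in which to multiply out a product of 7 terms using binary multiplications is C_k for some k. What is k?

6

Bracketing 7 factors into binary products is counted by C_{7−1} = C_6.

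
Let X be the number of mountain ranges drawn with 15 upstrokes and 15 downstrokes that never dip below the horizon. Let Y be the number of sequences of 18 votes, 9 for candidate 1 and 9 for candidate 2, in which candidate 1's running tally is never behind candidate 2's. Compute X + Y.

A Dyck path with 15 up-steps and 15 down-steps has semilength 15, so there are C_15 of them. So X = C_15 = 9694845.
Reading a vote for the leader as '(' and for the other as ')' turns such a sequence into a balanced string of 9 pairs, so the count is C_9. So Y = C_9 = 4862.
X + Y = 9694845 + 4862 = 9699707.

9699707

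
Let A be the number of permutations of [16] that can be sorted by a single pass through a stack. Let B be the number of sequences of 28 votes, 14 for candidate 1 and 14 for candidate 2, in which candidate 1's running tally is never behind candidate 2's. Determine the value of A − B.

32683230

Stack-sortable permutations are exactly the 231-avoiding ones, counted by C_n; here n = 16. So A = C_16 = 35357670.
Ballot sequences with n votes each where one side never trails are Dyck words, counted by C_n; here n = 14. So B = C_14 = 2674440.
A − B = 35357670 − 2674440 = 32683230.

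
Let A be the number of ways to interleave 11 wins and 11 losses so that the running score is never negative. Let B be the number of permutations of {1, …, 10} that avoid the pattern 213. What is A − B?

Reading a vote for the leader as '(' and for the other as ')' turns such a sequence into a balanced string of 11 pairs, so the count is C_11. So A = C_11 = 58786.
For any fixed pattern of length 3, the pattern-avoiding permutations of [10] number C_10. So B = C_10 = 16796.
A − B = 58786 − 16796 = 41990.

41990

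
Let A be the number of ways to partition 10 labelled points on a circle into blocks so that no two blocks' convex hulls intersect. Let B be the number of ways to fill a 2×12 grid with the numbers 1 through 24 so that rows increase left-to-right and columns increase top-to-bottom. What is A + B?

Non-crossing partitions of an n-element set are counted by C_n; here n = 10. So A = C_10 = 16796.
By the hook-length formula (or a Dyck-path bijection), SYT of shape 2×12 number C_12. So B = C_12 = 208012.
A + B = 16796 + 208012 = 224808.

224808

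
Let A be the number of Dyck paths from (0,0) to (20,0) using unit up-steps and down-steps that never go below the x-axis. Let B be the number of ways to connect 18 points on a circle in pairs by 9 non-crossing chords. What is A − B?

A Dyck path with 10 up-steps and 10 down-steps has semilength 10, so there are C_10 of them. So A = C_10 = 16796.
Pairing 18 circle points by 9 non-crossing chords gives C_9 matchings. So B = C_9 = 4862.
A − B = 16796 − 4862 = 11934.

11934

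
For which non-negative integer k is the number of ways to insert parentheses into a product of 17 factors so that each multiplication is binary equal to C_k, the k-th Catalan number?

Parenthesizations of m factors correspond to full binary trees with m leaves, counted by C_{m−1}; m = 17 gives C_16.

16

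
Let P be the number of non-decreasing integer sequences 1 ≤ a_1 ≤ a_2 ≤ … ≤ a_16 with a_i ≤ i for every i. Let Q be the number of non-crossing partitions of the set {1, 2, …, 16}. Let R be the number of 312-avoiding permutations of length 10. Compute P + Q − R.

70698544

Such sub-staircase sequences of length n are counted by C_n; here n = 16. So P = C_16 = 35357670.
Non-crossing partitions of an n-element set are counted by C_n; here n = 16. So Q = C_16 = 35357670.
Permutations of [n] avoiding any single length-3 pattern are counted by C_n; here n = 10. So R = C_10 = 16796.
P + Q − R = 35357670 + 35357670 − 16796 = 70698544.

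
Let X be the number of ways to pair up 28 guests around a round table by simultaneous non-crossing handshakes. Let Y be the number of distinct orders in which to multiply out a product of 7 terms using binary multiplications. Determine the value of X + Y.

With 28 = 2·14 people, non-crossing handshake pairings are non-crossing perfect matchings on a circle, counted by C_14. So X = C_14 = 2674440.
Parenthesizations of m factors correspond to full binary trees with m leaves, counted by C_{m−1}; m = 7 gives C_6. So Y = C_6 = 132.
X + Y = 2674440 + 132 = 2674572.

2674572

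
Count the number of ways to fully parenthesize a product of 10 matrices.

Bracketing 10 factors into binary products is counted by C_{10−1} = C_9.
C_9 = 4862.

4862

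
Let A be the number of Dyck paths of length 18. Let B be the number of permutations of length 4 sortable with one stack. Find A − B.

Paths of 9 up- and 9 down-steps that never dip below the axis are Dyck paths; their count is C_9. So A = C_9 = 4862.
By Knuth's characterisation, the stack-sortable permutations of length 4 are the 231-avoiders, numbering C_4. So B = C_4 = 14.
A − B = 4862 − 14 = 4848.

4848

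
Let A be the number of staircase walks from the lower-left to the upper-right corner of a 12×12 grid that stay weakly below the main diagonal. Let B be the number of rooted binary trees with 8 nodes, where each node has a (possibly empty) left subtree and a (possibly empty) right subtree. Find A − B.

Monotone paths in an n×n grid that stay weakly below the diagonal are counted by C_n; here n = 12. So A = C_12 = 208012.
Binary trees (left/right distinguished) on n nodes are counted by C_n; here n = 8. So B = C_8 = 1430.
A − B = 208012 − 1430 = 206582.

206582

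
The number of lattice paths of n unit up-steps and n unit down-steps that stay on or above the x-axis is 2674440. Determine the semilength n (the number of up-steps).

14

Dyck paths of semilength n are counted by C_n; 2674440 = C_14.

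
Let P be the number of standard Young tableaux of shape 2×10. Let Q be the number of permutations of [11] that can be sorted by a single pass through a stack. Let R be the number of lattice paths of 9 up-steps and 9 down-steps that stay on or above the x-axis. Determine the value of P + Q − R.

By the hook-length formula (or a Dyck-path bijection), SYT of shape 2×10 number C_10. So P = C_10 = 16796.
Stack-sortable permutations are exactly the 231-avoiding ones, counted by C_n; here n = 11. So Q = C_11 = 58786.
A Dyck path with 9 up-steps and 9 down-steps has semilength 9, so there are C_9 of them. So R = C_9 = 4862.
P + Q − R = 16796 + 58786 − 4862 = 70720.

70720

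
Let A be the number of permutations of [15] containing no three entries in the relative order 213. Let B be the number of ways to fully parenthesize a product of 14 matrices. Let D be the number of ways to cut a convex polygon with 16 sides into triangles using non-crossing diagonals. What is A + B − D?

For any fixed pattern of length 3, the pattern-avoiding permutations of [15] number C_15. So A = C_15 = 9694845.
Ways to associate a product of 14 factors correspond to binary trees on 14 leaves, so the count is C_13. So B = C_13 = 742900.
The number of triangulations of a 16-gon is the Catalan number C_14 (index = sides − 2). So D = C_14 = 2674440.
A + B − D = 9694845 + 742900 − 2674440 = 7763305.

7763305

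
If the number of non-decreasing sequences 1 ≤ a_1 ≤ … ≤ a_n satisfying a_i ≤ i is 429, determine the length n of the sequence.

Such sub-staircase sequences of length n are counted by C_n; 429 = C_7.

7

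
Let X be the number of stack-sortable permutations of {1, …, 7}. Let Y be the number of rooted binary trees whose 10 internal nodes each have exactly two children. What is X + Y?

17225

By Knuth's characterisation, the stack-sortable permutations of length 7 are the 231-avoiders, numbering C_7. So X = C_7 = 429.
The number of full binary trees on 10 internal nodes is the Catalan number C_10. So Y = C_10 = 16796.
X + Y = 429 + 16796 = 17225.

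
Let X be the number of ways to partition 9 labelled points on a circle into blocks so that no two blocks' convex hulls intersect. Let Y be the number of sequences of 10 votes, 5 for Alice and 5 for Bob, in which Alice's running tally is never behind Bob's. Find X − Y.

4820

The non-crossing partitions of [9] form a lattice of size C_9. So X = C_9 = 4862.
Reading a vote for the leader as '(' and for the other as ')' turns such a sequence into a balanced string of 5 pairs, so the count is C_5. So Y = C_5 = 42.
X − Y = 4862 − 42 = 4820.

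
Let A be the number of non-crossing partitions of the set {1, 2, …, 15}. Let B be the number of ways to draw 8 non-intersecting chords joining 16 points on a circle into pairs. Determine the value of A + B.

Non-crossing partitions of an n-element set are counted by C_n; here n = 15. So A = C_15 = 9694845.
Pairing 16 circle points by 8 non-crossing chords gives C_8 matchings. So B = C_8 = 1430.
A + B = 9694845 + 1430 = 9696275.

9696275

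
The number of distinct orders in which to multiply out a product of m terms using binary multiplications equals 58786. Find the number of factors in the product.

Parenthesizations of m factors are counted by C_{m−1}. Since C_11 = 58786, the index is 11.
So the index is 11, and the number of factors is 11 + 1 = 12.

12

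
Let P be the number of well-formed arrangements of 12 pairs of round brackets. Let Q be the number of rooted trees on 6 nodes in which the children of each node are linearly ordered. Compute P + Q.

208054

A balanced arrangement of 12 bracket pairs is a Dyck word of semilength 12, so the count is C_12. So P = C_12 = 208012.
A rooted plane tree on 6 nodes has 5 edges, and such trees are counted by C_5. So Q = C_5 = 42.
P + Q = 208012 + 42 = 208054.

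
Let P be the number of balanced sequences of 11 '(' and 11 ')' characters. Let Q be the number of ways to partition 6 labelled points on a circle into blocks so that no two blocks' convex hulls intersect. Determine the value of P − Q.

58654

Balanced strings of n pairs of brackets are counted by C_n; here n = 11. So P = C_11 = 58786.
The non-crossing partitions of [6] form a lattice of size C_6. So Q = C_6 = 132.
P − Q = 58786 − 132 = 58654.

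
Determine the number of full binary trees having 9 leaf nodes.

1430

Full binary trees with 9 leaves have 9−1 = 8 internal nodes, so there are C_8 of them.
C_8 = C_7 · 2(2·7+1)/(7+2) = 429 · 30/9 = 1430.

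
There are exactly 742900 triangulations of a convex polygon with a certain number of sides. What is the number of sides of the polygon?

15

Triangulations of a convex m-gon are counted by C_{m−2}. The Catalan number equal to 742900 is C_13.
So m − 2 = 13, giving m = 15 sides.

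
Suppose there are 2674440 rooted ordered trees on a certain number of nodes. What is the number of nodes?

15

Rooted ordered trees on m nodes are counted by C_{m−1}. Since C_14 = 2674440, the index is 14.
So the index is 14, and the number of nodes is 14 + 1 = 15.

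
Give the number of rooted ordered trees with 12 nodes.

58786

Rooted ordered (plane) trees on m nodes have m−1 edges and are counted by C_{m−1}; m = 12 gives C_11.
C_11 = C(22,11)/12 = 705432/12 = 58786.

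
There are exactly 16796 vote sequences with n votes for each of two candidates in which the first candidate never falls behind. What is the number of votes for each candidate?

10

Such ballot sequences with n votes each are counted by C_n. Since C_10 = 16796, the index is 10.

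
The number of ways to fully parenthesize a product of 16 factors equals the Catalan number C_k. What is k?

15

Ways to associate a product of 16 factors correspond to binary trees on 16 leaves, so the count is C_15.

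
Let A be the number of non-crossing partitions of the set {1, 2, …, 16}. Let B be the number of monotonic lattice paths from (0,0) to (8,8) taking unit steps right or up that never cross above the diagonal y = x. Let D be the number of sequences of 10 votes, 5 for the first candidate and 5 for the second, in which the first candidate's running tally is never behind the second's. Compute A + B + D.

35359142

Non-crossing partitions of an n-element set are counted by C_n; here n = 16. So A = C_16 = 35357670.
Monotone paths in an n×n grid that stay weakly below the diagonal are counted by C_n; here n = 8. So B = C_8 = 1430.
Ballot sequences with n votes each where one side never trails are Dyck words, counted by C_n; here n = 5. So D = C_5 = 42.
A + B + D = 35357670 + 1430 + 42 = 35359142.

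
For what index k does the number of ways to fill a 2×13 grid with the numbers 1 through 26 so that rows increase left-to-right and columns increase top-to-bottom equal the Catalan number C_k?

By the hook-length formula (or a Dyck-path bijection), SYT of shape 2×13 number C_13.

13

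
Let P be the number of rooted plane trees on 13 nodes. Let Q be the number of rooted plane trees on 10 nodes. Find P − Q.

203150

Rooted ordered (plane) trees on m nodes have m−1 edges and are counted by C_{m−1}; m = 13 gives C_12. So P = C_12 = 208012.
A rooted plane tree on 10 nodes has 9 edges, and such trees are counted by C_9. So Q = C_9 = 4862.
P − Q = 208012 − 4862 = 203150.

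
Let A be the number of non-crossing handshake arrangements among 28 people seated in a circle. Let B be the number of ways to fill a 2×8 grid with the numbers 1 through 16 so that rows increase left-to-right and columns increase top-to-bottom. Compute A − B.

Non-crossing handshake pairings of 2n people are counted by C_n; 28 people gives n = 14. So A = C_14 = 2674440.
By the hook-length formula (or a Dyck-path bijection), SYT of shape 2×8 number C_8. So B = C_8 = 1430.
A − B = 2674440 − 1430 = 2673010.

2673010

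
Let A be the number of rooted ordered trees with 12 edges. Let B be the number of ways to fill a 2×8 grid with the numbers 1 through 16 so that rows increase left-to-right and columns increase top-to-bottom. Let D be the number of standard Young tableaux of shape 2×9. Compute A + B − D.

204580

A rooted plane tree with 12 edges has 13 nodes, and the count is C_12. So A = C_12 = 208012.
By the hook-length formula (or a Dyck-path bijection), SYT of shape 2×8 number C_8. So B = C_8 = 1430.
Standard Young tableaux of shape 2×n are counted by C_n; here n = 9. So D = C_9 = 4862.
A + B − D = 208012 + 1430 − 4862 = 204580.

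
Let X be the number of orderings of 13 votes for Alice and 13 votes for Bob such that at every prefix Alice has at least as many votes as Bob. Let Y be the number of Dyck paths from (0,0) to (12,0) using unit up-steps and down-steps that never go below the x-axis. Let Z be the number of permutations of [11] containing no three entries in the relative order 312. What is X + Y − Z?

684246

Reading a vote for the leader as '(' and for the other as ')' turns such a sequence into a balanced string of 13 pairs, so the count is C_13. So X = C_13 = 742900.
Paths of 6 up- and 6 down-steps that never dip below the axis are Dyck paths; their count is C_6. So Y = C_6 = 132.
For any fixed pattern of length 3, the pattern-avoiding permutations of [11] number C_11. So Z = C_11 = 58786.
X + Y − Z = 742900 + 132 − 58786 = 684246.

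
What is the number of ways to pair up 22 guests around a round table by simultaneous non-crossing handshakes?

With 22 = 2·11 people, non-crossing handshake pairings are non-crossing perfect matchings on a circle, counted by C_11.
C_11 = C_10 · 2(2·10+1)/(10+2) = 16796 · 42/12 = 58786.

58786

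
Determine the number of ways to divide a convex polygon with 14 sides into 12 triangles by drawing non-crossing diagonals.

208012

Triangulations of a convex m-gon are counted by C_{m−2}; with m = 14 this is C_12.
C_12 = C(24,12)/13 = 2704156/13 = 208012.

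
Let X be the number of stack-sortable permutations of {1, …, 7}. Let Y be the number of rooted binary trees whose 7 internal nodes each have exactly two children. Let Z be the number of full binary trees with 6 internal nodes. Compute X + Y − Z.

726

Stack-sortable permutations are exactly the 231-avoiding ones, counted by C_n; here n = 7. So X = C_7 = 429.
The number of full binary trees on 7 internal nodes is the Catalan number C_7. So Y = C_7 = 429.
Full binary trees with n internal nodes are counted by C_n; here n = 6. So Z = C_6 = 132.
X + Y − Z = 429 + 429 − 132 = 726.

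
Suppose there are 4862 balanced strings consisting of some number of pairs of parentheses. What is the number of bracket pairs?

Balanced strings of n bracket-pairs are counted by C_n, and C_9 = 4862.

9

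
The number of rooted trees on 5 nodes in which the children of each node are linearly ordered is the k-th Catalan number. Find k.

A rooted plane tree on 5 nodes has 4 edges, and such trees are counted by C_4.

4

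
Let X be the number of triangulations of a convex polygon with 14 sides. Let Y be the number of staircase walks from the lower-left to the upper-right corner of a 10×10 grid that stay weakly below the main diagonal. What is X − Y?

A convex 14-gon is triangulated into 12 triangles, and the number of such triangulations is the Catalan number C_{14−2} = C_12. So X = C_12 = 208012.
Sub-diagonal monotone paths from (0,0) to (10,10) biject with Dyck paths of semilength 10, giving C_10. So Y = C_10 = 16796.
X − Y = 208012 − 16796 = 191216.

191216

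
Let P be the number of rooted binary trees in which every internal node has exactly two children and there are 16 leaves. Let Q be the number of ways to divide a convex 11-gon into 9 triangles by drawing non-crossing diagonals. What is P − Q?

9689983

Full binary trees with 16 leaves have 16−1 = 15 internal nodes, so there are C_15 of them. So P = C_15 = 9694845.
A convex 11-gon is triangulated into 9 triangles, and the number of such triangulations is the Catalan number C_{11−2} = C_9. So Q = C_9 = 4862.
P − Q = 9694845 − 4862 = 9689983.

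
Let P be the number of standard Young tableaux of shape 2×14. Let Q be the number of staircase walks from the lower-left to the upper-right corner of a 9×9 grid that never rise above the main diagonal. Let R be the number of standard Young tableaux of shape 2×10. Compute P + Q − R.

2662506

Standard Young tableaux of shape 2×n are counted by C_n; here n = 14. So P = C_14 = 2674440.
Monotone paths in an n×n grid that stay weakly below the diagonal are counted by C_n; here n = 9. So Q = C_9 = 4862.
By the hook-length formula (or a Dyck-path bijection), SYT of shape 2×10 number C_10. So R = C_10 = 16796.
P + Q − R = 2674440 + 4862 − 16796 = 2662506.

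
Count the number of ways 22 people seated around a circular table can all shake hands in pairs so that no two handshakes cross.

With 22 = 2·11 people, non-crossing handshake pairings are non-crossing perfect matchings on a circle, counted by C_11.
C_11 = 58786.

58786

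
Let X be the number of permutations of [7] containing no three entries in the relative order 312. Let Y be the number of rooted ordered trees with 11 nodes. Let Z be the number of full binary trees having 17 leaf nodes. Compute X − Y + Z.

For any fixed pattern of length 3, the pattern-avoiding permutations of [7] number C_7. So X = C_7 = 429.
Rooted ordered (plane) trees on m nodes have m−1 edges and are counted by C_{m−1}; m = 11 gives C_10. So Y = C_10 = 16796.
Full binary trees with 17 leaves have 17−1 = 16 internal nodes, so there are C_16 of them. So Z = C_16 = 35357670.
X − Y + Z = 429 − 16796 + 35357670 = 35341303.

35341303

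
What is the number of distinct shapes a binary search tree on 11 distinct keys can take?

Binary trees (left/right distinguished) on n nodes are counted by C_n; here n = 11.
C_11 = C_10 · 2(2·10+1)/(10+2) = 16796 · 42/12 = 58786.

58786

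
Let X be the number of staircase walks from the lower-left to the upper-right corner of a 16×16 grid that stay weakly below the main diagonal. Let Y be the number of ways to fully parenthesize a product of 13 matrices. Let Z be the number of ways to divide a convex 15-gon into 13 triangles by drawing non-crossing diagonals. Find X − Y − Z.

Sub-diagonal monotone paths from (0,0) to (16,16) biject with Dyck paths of semilength 16, giving C_16. So X = C_16 = 35357670.
Parenthesizations of m factors correspond to full binary trees with m leaves, counted by C_{m−1}; m = 13 gives C_12. So Y = C_12 = 208012.
A convex 15-gon is triangulated into 13 triangles, and the number of such triangulations is the Catalan number C_{15−2} = C_13. So Z = C_13 = 742900.
X − Y − Z = 35357670 − 208012 − 742900 = 34406758.

34406758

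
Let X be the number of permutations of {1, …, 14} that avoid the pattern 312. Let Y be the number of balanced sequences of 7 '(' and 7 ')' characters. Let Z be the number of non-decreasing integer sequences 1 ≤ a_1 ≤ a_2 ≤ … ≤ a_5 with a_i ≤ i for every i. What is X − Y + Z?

2674053

For any fixed pattern of length 3, the pattern-avoiding permutations of [14] number C_14. So X = C_14 = 2674440.
Balanced strings of n pairs of brackets are counted by C_n; here n = 7. So Y = C_7 = 429.
Such sub-staircase sequences of length n are counted by C_n; here n = 5. So Z = C_5 = 42.
X − Y + Z = 2674440 − 429 + 42 = 2674053.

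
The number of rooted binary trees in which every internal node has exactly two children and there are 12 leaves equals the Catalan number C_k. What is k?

11

Full binary trees with 12 leaves have 12−1 = 11 internal nodes, so there are C_11 of them.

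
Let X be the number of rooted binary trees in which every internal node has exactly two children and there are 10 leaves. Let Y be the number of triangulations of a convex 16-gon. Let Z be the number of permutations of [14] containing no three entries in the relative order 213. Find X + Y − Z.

4862

Full binary trees with 10 leaves have 10−1 = 9 internal nodes, so there are C_9 of them. So X = C_9 = 4862.
A convex 16-gon is triangulated into 14 triangles, and the number of such triangulations is the Catalan number C_{16−2} = C_14. So Y = C_14 = 2674440.
For any fixed pattern of length 3, the pattern-avoiding permutations of [14] number C_14. So Z = C_14 = 2674440.
X + Y − Z = 4862 + 2674440 − 2674440 = 4862.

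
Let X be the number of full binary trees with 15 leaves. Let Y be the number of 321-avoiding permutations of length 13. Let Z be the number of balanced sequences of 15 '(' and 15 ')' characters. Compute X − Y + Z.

11626385

Full binary trees with 15 leaves have 15−1 = 14 internal nodes, so there are C_14 of them. So X = C_14 = 2674440.
For any fixed pattern of length 3, the pattern-avoiding permutations of [13] number C_13. So Y = C_13 = 742900.
A balanced arrangement of 15 bracket pairs is a Dyck word of semilength 15, so the count is C_15. So Z = C_15 = 9694845.
X − Y + Z = 2674440 − 742900 + 9694845 = 11626385.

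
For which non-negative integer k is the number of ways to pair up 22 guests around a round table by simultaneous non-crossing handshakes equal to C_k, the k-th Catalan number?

11

Non-crossing handshake pairings of 2n people are counted by C_n; 22 people gives n = 11.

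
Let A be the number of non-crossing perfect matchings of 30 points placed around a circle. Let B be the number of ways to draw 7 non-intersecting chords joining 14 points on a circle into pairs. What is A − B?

9694416

Non-crossing perfect matchings of 2n points on a circle are counted by C_n; with 30 points, n = 15. So A = C_15 = 9694845.
Pairing 14 circle points by 7 non-crossing chords gives C_7 matchings. So B = C_7 = 429.
A − B = 9694845 − 429 = 9694416.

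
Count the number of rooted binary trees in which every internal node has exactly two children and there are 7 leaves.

Full binary trees with 7 leaves have 7−1 = 6 internal nodes, so there are C_6 of them.
C_6 = C_5 · 2(2·5+1)/(5+2) = 42 · 22/7 = 132.

132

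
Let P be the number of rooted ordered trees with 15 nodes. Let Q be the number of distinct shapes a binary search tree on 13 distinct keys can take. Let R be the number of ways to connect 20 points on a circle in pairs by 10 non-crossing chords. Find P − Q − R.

A rooted plane tree on 15 nodes has 14 edges, and such trees are counted by C_14. So P = C_14 = 2674440.
Binary trees (left/right distinguished) on n nodes are counted by C_n; here n = 13. So Q = C_13 = 742900.
Non-crossing perfect matchings of 2n points on a circle are counted by C_n; with 20 points, n = 10. So R = C_10 = 16796.
P − Q − R = 2674440 − 742900 − 16796 = 1914744.

1914744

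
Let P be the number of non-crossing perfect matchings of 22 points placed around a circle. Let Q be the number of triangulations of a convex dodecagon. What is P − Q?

41990

Pairing 22 circle points by 11 non-crossing chords gives C_11 matchings. So P = C_11 = 58786.
A convex 12-gon is triangulated into 10 triangles, and the number of such triangulations is the Catalan number C_{12−2} = C_10. So Q = C_10 = 16796.
P − Q = 58786 − 16796 = 41990.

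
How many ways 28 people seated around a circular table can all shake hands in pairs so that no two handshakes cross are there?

2674440

Non-crossing handshake pairings of 2n people are counted by C_n; 28 people gives n = 14.
C_14 = C(28,14)/15 = 40116600/15 = 2674440.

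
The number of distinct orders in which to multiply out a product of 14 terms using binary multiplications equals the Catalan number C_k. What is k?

Parenthesizations of m factors correspond to full binary trees with m leaves, counted by C_{m−1}; m = 14 gives C_13.

13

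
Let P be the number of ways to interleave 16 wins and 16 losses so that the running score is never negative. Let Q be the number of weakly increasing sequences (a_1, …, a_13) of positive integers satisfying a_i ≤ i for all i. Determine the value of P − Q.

Reading a vote for the leader as '(' and for the other as ')' turns such a sequence into a balanced string of 16 pairs, so the count is C_16. So P = C_16 = 35357670.
Weakly increasing sequences with a_i ≤ i biject with Dyck paths of semilength 13, so there are C_13. So Q = C_13 = 742900.
P − Q = 35357670 − 742900 = 34614770.

34614770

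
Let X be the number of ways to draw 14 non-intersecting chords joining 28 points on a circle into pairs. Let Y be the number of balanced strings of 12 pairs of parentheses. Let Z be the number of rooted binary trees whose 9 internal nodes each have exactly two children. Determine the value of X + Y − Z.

Pairing 28 circle points by 14 non-crossing chords gives C_14 matchings. So X = C_14 = 2674440.
Balanced strings of n pairs of brackets are counted by C_n; here n = 12. So Y = C_12 = 208012.
Full binary trees with n internal nodes are counted by C_n; here n = 9. So Z = C_9 = 4862.
X + Y − Z = 2674440 + 208012 − 4862 = 2877590.

2877590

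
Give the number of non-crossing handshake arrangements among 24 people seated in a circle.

With 24 = 2·12 people, non-crossing handshake pairings are non-crossing perfect matchings on a circle, counted by C_12.
C_12 = 208012.

208012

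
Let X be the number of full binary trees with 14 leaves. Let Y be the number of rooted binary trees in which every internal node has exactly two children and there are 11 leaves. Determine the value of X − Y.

A full binary tree with L leaves has L−1 internal nodes and is counted by C_{L−1}; L = 14 gives C_13. So X = C_13 = 742900.
Full binary trees with 11 leaves have 11−1 = 10 internal nodes, so there are C_10 of them. So Y = C_10 = 16796.
X − Y = 742900 − 16796 = 726104.

726104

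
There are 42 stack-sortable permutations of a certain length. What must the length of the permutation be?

5

Stack-sortable permutations of [n] are counted by C_n. The Catalan number equal to 42 is C_5.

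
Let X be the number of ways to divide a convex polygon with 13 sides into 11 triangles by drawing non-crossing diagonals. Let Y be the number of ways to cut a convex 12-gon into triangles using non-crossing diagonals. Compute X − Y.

41990

Triangulations of a convex m-gon are counted by C_{m−2}; with m = 13 this is C_11. So X = C_11 = 58786.
The number of triangulations of a 12-gon is the Catalan number C_10 (index = sides − 2). So Y = C_10 = 16796.
X − Y = 58786 − 16796 = 41990.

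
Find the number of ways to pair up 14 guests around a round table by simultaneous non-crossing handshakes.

Non-crossing handshake pairings of 2n people are counted by C_n; 14 people gives n = 7.
C_7 = C(14,7)/8 = 3432/8 = 429.

429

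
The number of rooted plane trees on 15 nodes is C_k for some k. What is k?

14

Rooted ordered (plane) trees on m nodes have m−1 edges and are counted by C_{m−1}; m = 15 gives C_14.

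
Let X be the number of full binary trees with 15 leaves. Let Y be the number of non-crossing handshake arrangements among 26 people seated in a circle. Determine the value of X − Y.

A full binary tree with L leaves has L−1 internal nodes and is counted by C_{L−1}; L = 15 gives C_14. So X = C_14 = 2674440.
With 26 = 2·13 people, non-crossing handshake pairings are non-crossing perfect matchings on a circle, counted by C_13. So Y = C_13 = 742900.
X − Y = 2674440 − 742900 = 1931540.

1931540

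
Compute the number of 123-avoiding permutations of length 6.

For any fixed pattern of length 3, the pattern-avoiding permutations of [6] number C_6.
C_6 = C_5 · 2(2·5+1)/(5+2) = 42 · 22/7 = 132.

132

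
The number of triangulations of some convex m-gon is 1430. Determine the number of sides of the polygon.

Triangulations of a convex m-gon are counted by C_{m−2}. The Catalan number equal to 1430 is C_8.
So m − 2 = 8, giving m = 10 sides.

10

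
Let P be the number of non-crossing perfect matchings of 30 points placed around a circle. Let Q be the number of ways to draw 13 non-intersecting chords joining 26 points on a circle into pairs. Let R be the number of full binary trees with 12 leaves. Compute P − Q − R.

Pairing 30 circle points by 15 non-crossing chords gives C_15 matchings. So P = C_15 = 9694845.
Pairing 26 circle points by 13 non-crossing chords gives C_13 matchings. So Q = C_13 = 742900.
A full binary tree with L leaves has L−1 internal nodes and is counted by C_{L−1}; L = 12 gives C_11. So R = C_11 = 58786.
P − Q − R = 9694845 − 742900 − 58786 = 8893159.

8893159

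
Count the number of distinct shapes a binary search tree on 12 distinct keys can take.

Rooted binary trees with 12 nodes (each child slot possibly empty) number C_12.
C_12 = C(24,12)/13 = 2704156/13 = 208012.

208012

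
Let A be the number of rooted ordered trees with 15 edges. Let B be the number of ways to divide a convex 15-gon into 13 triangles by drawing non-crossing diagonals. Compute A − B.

8951945

Rooted ordered trees with n edges are counted by C_n; here n = 15. So A = C_15 = 9694845.
A convex 15-gon is triangulated into 13 triangles, and the number of such triangulations is the Catalan number C_{15−2} = C_13. So B = C_13 = 742900.
A − B = 9694845 − 742900 = 8951945.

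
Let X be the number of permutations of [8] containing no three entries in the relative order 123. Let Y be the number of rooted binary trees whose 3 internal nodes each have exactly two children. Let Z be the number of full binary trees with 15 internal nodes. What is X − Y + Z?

9696270

For any fixed pattern of length 3, the pattern-avoiding permutations of [8] number C_8. So X = C_8 = 1430.
Full binary trees with n internal nodes are counted by C_n; here n = 3. So Y = C_3 = 5.
The number of full binary trees on 15 internal nodes is the Catalan number C_15. So Z = C_15 = 9694845.
X − Y + Z = 1430 − 5 + 9694845 = 9696270.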